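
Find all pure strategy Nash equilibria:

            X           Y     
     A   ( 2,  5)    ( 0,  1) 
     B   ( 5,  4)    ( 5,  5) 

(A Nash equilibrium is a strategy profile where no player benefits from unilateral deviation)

Nash equilibrium: (B, Y)

Work:
Best responses:
  P1 vs X: payoffs [2, 5] → best response B (payoff 5)
  P1 vs Y: payoffs [0, 5] → best response B (payoff 5)
  P2 vs A: payoffs [5, 1] → best response X (payoff 5)
  P2 vs B: payoffs [4, 5] → best response Y (payoff 5)
Mutual best responses: (B,Y) → Nash equilibria.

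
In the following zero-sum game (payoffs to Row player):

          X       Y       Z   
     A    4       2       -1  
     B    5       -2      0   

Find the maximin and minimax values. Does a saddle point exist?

Maximin = -1, Minimax = 0, Saddle: False

Work:
Row minimums: [-1, -2] → maximin = -1
Column maximums: [5, 2, 0] → minimax = 0
No saddle point (maximin ≠ minimax). Mixed strategy needed.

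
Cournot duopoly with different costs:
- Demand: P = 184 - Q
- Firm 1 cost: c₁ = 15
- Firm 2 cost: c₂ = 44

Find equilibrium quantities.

q₁* = 66.0, q₂* = 37.0

Work:
Reaction: q₁ = (184 - 15 - q₂)/2
Reaction: q₂ = (184 - 44 - q₁)/2
Solve simultaneously:
q₁* = (184 - 2×15 + 44)/3 = 66.0
q₂* = (184 - 2×44 + 15)/3 = 37.0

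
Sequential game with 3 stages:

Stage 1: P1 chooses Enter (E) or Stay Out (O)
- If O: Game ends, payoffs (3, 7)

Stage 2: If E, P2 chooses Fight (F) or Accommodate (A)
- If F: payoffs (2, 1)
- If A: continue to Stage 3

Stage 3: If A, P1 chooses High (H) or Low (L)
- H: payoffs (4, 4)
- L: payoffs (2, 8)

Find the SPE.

SPE: (E, A, H); Outcome (4, 4)

Work:
Stage 3: P1 chooses H (4 vs 2)
Stage 2: P2: F->1, A->4 (anticipating H). Choose A
Stage 1: P1: O->3, E->4 (anticipating A, H). Choose E
SPE path: E -> A -> H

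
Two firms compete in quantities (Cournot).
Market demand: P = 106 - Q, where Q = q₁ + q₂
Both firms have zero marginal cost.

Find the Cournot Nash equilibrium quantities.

q₁* = q₂* = 35.33; P* = 35.33

Work:
Profit: π_i = P·q_i = (a - q_i - q_j)·q_i
FOC: ∂π_i/∂q_i = a - 2q_i - q_j = 0
Reaction function: q_i = (106 - q_j)/2
Symmetry: q* = 106/3 = 35.33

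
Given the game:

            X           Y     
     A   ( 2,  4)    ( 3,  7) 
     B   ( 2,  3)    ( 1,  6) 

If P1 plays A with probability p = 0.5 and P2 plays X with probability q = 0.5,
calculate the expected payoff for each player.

E[P1] = 2.0, E[P2] = 5.0

Work:
E[P1] = p·q·π₁(A,X) + p·(1-q)·π₁(A,Y) + (1-p)·q·π₁(B,X) + (1-p)·(1-q)·π₁(B,Y)
= 0.5·0.5·2 + 0.5·0.5·3 + 0.5·0.5·2 + 0.5·0.5·1
= 2.0

E[P2] = 5.0 (similar calculation)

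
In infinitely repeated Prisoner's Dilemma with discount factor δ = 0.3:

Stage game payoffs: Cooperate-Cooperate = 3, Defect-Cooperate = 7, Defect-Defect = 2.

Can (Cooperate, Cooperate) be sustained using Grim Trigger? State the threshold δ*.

δ* = 0.8; since δ = 0.3 < 0.8, cooperation cannot be sustained

Work:
For Grim Trigger:
Cooperate forever: 3/(1-δ)
Defect then punished: 7 + 2·δ/(1-δ)
Need: 3/(1-δ) ≥ 7 + 2·δ/(1-δ)
Solving: δ ≥ (T-R)/(T-P) = (7-3)/(7-2) = 0.8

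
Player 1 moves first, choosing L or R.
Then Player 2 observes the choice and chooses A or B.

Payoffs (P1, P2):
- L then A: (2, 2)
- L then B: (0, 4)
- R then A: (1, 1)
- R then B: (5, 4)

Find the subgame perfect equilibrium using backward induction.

P1 plays R, P2 plays B after L and B after R; Payoff (5, 4)

Work:
Backward induction:
After L: P2 chooses B → P1 gets 0
After R: P2 chooses B → P1 gets 5
P1 chooses R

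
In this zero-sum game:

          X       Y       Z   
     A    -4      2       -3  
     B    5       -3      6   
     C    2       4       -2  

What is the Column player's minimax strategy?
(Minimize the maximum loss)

Column should play Y, value = 4

Work:
Column player minimizes Row's maximum payoff:
Column X: max payoff to Row = 5
Column Y: max payoff to Row = 4
Column Z: max payoff to Row = 6
Minimum is 4, achieved by column Y.
Minimax strategy: Y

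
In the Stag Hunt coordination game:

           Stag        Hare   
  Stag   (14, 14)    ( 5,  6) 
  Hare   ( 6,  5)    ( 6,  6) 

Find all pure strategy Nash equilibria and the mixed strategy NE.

Pure NE: (Stag, Stag) and (Hare, Hare); Mixed NE: p = 0.1111, q = 0.1111

Work:
Check pure NE:
(Stag, Stag): (14, 14) - no unilateral deviation beneficial
(Hare, Hare): (6, 6) - no unilateral deviation beneficial
Mixed NE: P1 plays Stag with p = 0.1111, P2 plays Stag with q = 0.1111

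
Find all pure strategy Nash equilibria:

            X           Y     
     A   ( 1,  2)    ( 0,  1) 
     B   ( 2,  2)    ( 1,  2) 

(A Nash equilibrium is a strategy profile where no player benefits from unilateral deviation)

Nash equilibrium: (B, X), (B, Y)

Work:
Best responses:
  P1 vs X: payoffs [1, 2] → best response B (payoff 2)
  P1 vs Y: payoffs [0, 1] → best response B (payoff 1)
  P2 vs A: payoffs [2, 1] → best response X (payoff 2)
  P2 vs B: payoffs [2, 2] → best response X/Y (payoff 2)
Mutual best responses: (B,X), (B,Y) → Nash equilibria.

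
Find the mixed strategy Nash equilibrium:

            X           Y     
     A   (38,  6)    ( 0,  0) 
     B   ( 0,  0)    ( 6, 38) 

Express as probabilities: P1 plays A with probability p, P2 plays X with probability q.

p = 0.8636, q = 0.1364

Work:
Find probabilities that make opponent indifferent:
P2 chooses q to make P1 indifferent between A and B
P1 chooses p to make P2 indifferent between X and Y
Mixed NE: P1 plays (A: 0.8636, B: 0.1364), P2 plays (X: 0.1364, Y: 0.8636)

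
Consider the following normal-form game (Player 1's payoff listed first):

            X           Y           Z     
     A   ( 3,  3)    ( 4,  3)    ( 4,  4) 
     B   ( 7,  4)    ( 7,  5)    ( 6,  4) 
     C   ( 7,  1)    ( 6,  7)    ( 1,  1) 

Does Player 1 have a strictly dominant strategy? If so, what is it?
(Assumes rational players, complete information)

No strictly dominant strategy exists for Player 1

Work:
A strategy strictly dominates another if it gives a strictly higher payoff against every opponent action. Compare each pair of P1's strategies column-by-column:
  A vs B: [3 vs 7, 4 vs 7, 4 vs 6] → A does not strictly dominate B (column X: 3 ≤ 7)
  A vs C: [3 vs 7, 4 vs 6, 4 vs 1] → A does not strictly dominate C (column X: 3 ≤ 7)
  B vs A: [7 vs 3, 7 vs 4, 6 vs 4] → B strictly dominates A
  B vs C: [7 vs 7, 7 vs 6, 6 vs 1] → B does not strictly dominate C (column X: 7 ≤ 7)
  C vs A: [7 vs 3, 6 vs 4, 1 vs 4] → C does not strictly dominate A (column Z: 1 ≤ 4)
  C vs B: [7 vs 7, 6 vs 7, 1 vs 6] → C does not strictly dominate B (column X: 7 ≤ 7)
No single strategy strictly dominates all others → no strictly dominant strategy.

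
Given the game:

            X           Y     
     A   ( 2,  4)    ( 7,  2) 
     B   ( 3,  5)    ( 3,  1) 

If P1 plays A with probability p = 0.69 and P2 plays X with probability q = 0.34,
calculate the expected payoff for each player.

E[P1] = 4.587, E[P2] = 2.5808

Work:
E[P1] = p·q·π₁(A,X) + p·(1-q)·π₁(A,Y) + (1-p)·q·π₁(B,X) + (1-p)·(1-q)·π₁(B,Y)
= 0.69·0.34·2 + 0.69·0.66·7 + 0.31·0.34·3 + 0.31·0.66·3
= 4.587

E[P2] = 2.5808 (similar calculation)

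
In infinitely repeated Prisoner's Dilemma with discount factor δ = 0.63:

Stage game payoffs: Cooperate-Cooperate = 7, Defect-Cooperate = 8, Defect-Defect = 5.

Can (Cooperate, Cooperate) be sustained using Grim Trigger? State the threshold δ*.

δ* = 0.3333; since δ = 0.63 ≥ 0.3333, cooperation can be sustained

Work:
For Grim Trigger:
Cooperate forever: 7/(1-δ)
Defect then punished: 8 + 5·δ/(1-δ)
Need: 7/(1-δ) ≥ 8 + 5·δ/(1-δ)
Solving: δ ≥ (T-R)/(T-P) = (8-7)/(8-5) = 0.3333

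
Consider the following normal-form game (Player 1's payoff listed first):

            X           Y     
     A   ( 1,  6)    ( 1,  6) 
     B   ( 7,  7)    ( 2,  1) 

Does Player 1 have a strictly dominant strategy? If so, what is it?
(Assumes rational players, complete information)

Yes, Player 1's strictly dominant strategy is B

Work:
A strategy strictly dominates another if it gives a strictly higher payoff against every opponent action. Compare each pair of P1's strategies column-by-column:
  A vs B: [1 vs 7, 1 vs 2] → A does not strictly dominate B (column X: 1 ≤ 7)
  B vs A: [7 vs 1, 2 vs 1] → B strictly dominates A
B strictly dominates every other strategy → strictly dominant.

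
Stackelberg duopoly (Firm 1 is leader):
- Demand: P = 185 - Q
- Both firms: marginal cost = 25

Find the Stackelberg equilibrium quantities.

q₁* (leader) = 80.0, q₂* (follower) = 40.0

Work:
Follower's reaction: q₂ = (a - c - q₁)/2
Leader substitutes: π₁ = q₁·(a - q₁ - (a-c-q₁)/2 - c)
FOC: q₁* = (185 - 25)/2 = 80.00
Then: q₂* = (185 - 25 - 80.0)/2 = 40.00
Leader has first-mover advantage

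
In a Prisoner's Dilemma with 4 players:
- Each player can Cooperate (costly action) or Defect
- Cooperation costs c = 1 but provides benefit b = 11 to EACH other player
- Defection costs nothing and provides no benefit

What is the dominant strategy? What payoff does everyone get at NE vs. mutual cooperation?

Dominant: Defect; NE payoff = 0; Coop payoff = 32

Work:
Defect dominates (saves cost c = 1, benefit to others is external)
NE: All defect → everyone gets 0
If all cooperate: each receives (3)×11 - 1 = 32
Social dilemma: 32 > 0 but NE gives 0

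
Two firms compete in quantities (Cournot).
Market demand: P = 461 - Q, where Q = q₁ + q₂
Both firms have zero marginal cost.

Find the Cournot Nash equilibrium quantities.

q₁* = q₂* = 153.67; P* = 153.67

Work:
Profit: π_i = P·q_i = (a - q_i - q_j)·q_i
FOC: ∂π_i/∂q_i = a - 2q_i - q_j = 0
Reaction function: q_i = (461 - q_j)/2
Symmetry: q* = 461/3 = 153.67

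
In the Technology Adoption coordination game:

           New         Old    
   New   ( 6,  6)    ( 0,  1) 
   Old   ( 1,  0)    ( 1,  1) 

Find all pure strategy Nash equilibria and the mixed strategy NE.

Pure NE: (New, New) and (Old, Old); Mixed NE: p = 0.1667, q = 0.1667

Work:
Check pure NE:
(New, New): (6, 6) - no unilateral deviation beneficial
(Old, Old): (1, 1) - no unilateral deviation beneficial
Mixed NE: P1 plays New with p = 0.1667, P2 plays New with q = 0.1667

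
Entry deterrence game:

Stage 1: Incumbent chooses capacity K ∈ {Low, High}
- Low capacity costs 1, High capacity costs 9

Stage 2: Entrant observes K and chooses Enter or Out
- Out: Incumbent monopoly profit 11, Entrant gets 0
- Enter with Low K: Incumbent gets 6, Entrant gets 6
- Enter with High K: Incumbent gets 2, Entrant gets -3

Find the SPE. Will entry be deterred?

SPE: (Low, Enter|Low, Out|High); Entry not deterred. Incumbent net profit = 5, Entrant gets 6

Work:
After Low K: Entrant enters (6 > 0)
After High K: Entrant stays out (-3 < 0)
Incumbent: Low → 6−1=5, High → 11−9=2
Incumbent chooses Low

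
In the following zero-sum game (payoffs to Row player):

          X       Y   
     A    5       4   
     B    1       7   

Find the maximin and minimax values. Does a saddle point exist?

Maximin = 4, Minimax = 5, Saddle: False

Work:
Row minimums: [4, 1] → maximin = 4
Column maximums: [5, 7] → minimax = 5
No saddle point (maximin ≠ minimax). Mixed strategy needed.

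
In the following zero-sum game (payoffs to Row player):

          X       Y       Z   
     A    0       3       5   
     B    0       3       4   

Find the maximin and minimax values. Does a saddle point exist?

Maximin = 0, Minimax = 0, Saddle: True

Work:
Row minimums: [0, 0] → maximin = 0
Column maximums: [0, 3, 5] → minimax = 0
Saddle point exists! Game value = 0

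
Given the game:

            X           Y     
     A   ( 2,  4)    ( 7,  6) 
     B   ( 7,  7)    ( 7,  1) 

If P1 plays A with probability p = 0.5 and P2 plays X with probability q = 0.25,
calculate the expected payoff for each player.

E[P1] = 6.375, E[P2] = 4.0

Work:
E[P1] = p·q·π₁(A,X) + p·(1-q)·π₁(A,Y) + (1-p)·q·π₁(B,X) + (1-p)·(1-q)·π₁(B,Y)
= 0.5·0.25·2 + 0.5·0.75·7 + 0.5·0.25·7 + 0.5·0.75·7
= 6.375

E[P2] = 4.0 (similar calculation)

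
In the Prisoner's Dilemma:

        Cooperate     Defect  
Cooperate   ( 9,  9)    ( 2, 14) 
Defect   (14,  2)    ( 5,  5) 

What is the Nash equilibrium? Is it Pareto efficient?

(Defect, Defect) is NE; not Pareto efficient

Work:
Defect dominates Cooperate for both players:
If P2 cooperates: Defect (14) > Cooperate (9)
If P2 defects: Defect (5) > Cooperate (2)
NE: (Defect, Defect) with payoff (5, 5)
But (Cooperate, Cooperate) = (9, 9) Pareto dominates (5, 5)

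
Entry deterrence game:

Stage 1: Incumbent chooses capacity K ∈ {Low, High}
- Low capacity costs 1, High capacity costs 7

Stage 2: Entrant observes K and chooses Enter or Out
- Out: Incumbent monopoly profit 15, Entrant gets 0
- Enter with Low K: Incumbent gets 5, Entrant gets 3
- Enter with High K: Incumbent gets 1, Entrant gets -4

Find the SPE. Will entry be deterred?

SPE: (High, Enter|Low, Out|High); Entry deterred. Incumbent net profit = 8

Work:
After Low K: Entrant enters (3 > 0)
After High K: Entrant stays out (-4 < 0)
Incumbent: Low → 5−1=4, High → 15−7=8
Incumbent chooses High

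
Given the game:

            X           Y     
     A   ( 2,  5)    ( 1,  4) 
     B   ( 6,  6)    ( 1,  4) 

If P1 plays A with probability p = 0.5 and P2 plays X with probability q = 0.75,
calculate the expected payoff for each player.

E[P1] = 3.25, E[P2] = 5.125

Work:
E[P1] = p·q·π₁(A,X) + p·(1-q)·π₁(A,Y) + (1-p)·q·π₁(B,X) + (1-p)·(1-q)·π₁(B,Y)
= 0.5·0.75·2 + 0.5·0.25·1 + 0.5·0.75·6 + 0.5·0.25·1
= 3.25

E[P2] = 5.125 (similar calculation)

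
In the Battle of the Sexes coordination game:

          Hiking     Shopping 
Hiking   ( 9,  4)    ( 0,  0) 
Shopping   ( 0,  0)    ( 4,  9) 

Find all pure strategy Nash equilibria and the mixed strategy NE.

Pure NE: (Hiking, Hiking) and (Shopping, Shopping); Mixed NE: p = 0.6923, q = 0.3077

Work:
Check pure NE:
(Hiking, Hiking): (9, 4) - no unilateral deviation beneficial
(Shopping, Shopping): (4, 9) - no unilateral deviation beneficial
Mixed NE: P1 plays Hiking with p = 0.6923, P2 plays Hiking with q = 0.3077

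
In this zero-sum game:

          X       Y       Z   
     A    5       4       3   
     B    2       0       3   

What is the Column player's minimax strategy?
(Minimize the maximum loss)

Column should play Z, value = 3

Work:
Column player minimizes Row's maximum payoff:
Column X: max payoff to Row = 5
Column Y: max payoff to Row = 4
Column Z: max payoff to Row = 3
Minimum is 3, achieved by column Z.
Minimax strategy: Z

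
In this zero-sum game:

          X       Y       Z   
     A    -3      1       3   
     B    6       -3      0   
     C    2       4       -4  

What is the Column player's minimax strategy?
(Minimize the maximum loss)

Column should play Z, value = 3

Work:
Column player minimizes Row's maximum payoff:
Column X: max payoff to Row = 6
Column Y: max payoff to Row = 4
Column Z: max payoff to Row = 3
Minimum is 3, achieved by column Z.
Minimax strategy: Z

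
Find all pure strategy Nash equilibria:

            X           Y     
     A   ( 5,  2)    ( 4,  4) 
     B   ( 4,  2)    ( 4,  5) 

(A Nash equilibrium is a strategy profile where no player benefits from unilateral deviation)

Nash equilibrium: (A, Y), (B, Y)

Work:
Best responses:
  P1 vs X: payoffs [5, 4] → best response A (payoff 5)
  P1 vs Y: payoffs [4, 4] → best response A/B (payoff 4)
  P2 vs A: payoffs [2, 4] → best response Y (payoff 4)
  P2 vs B: payoffs [2, 5] → best response Y (payoff 5)
Mutual best responses: (A,Y), (B,Y) → Nash equilibria.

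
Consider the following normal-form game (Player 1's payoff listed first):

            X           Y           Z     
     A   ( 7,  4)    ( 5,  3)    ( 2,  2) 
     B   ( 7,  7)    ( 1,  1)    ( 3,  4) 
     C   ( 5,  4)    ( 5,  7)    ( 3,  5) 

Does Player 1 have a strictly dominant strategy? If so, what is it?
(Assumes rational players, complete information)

No strictly dominant strategy exists for Player 1

Work:
A strategy strictly dominates another if it gives a strictly higher payoff against every opponent action. Compare each pair of P1's strategies column-by-column:
  A vs B: [7 vs 7, 5 vs 1, 2 vs 3] → A does not strictly dominate B (column X: 7 ≤ 7)
  A vs C: [7 vs 5, 5 vs 5, 2 vs 3] → A does not strictly dominate C (column Y: 5 ≤ 5)
  B vs A: [7 vs 7, 1 vs 5, 3 vs 2] → B does not strictly dominate A (column X: 7 ≤ 7)
  B vs C: [7 vs 5, 1 vs 5, 3 vs 3] → B does not strictly dominate C (column Y: 1 ≤ 5)
  C vs A: [5 vs 7, 5 vs 5, 3 vs 2] → C does not strictly dominate A (column X: 5 ≤ 7)
  C vs B: [5 vs 7, 5 vs 1, 3 vs 3] → C does not strictly dominate B (column X: 5 ≤ 7)
No single strategy strictly dominates all others → no strictly dominant strategy.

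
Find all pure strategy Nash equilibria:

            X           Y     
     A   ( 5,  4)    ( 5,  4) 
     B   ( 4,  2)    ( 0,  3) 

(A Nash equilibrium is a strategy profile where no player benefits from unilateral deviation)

Nash equilibrium: (A, X), (A, Y)

Work:
Best responses:
  P1 vs X: payoffs [5, 4] → best response A (payoff 5)
  P1 vs Y: payoffs [5, 0] → best response A (payoff 5)
  P2 vs A: payoffs [4, 4] → best response X/Y (payoff 4)
  P2 vs B: payoffs [2, 3] → best response Y (payoff 3)
Mutual best responses: (A,X), (A,Y) → Nash equilibria.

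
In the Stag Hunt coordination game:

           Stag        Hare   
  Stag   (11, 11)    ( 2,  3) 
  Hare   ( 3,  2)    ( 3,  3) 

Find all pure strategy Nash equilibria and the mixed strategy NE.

Pure NE: (Stag, Stag) and (Hare, Hare); Mixed NE: p = 0.1111, q = 0.1111

Work:
Check pure NE:
(Stag, Stag): (11, 11) - no unilateral deviation beneficial
(Hare, Hare): (3, 3) - no unilateral deviation beneficial
Mixed NE: P1 plays Stag with p = 0.1111, P2 plays Stag with q = 0.1111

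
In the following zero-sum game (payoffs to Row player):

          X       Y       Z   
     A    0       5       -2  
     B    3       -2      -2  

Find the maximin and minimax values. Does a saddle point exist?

Maximin = -2, Minimax = -2, Saddle: True

Work:
Row minimums: [-2, -2] → maximin = -2
Column maximums: [3, 5, -2] → minimax = -2
Saddle point exists! Game value = -2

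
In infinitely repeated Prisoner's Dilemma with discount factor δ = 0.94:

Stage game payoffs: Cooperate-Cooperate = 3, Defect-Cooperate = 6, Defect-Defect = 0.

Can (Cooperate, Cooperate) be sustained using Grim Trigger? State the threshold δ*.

δ* = 0.5; since δ = 0.94 ≥ 0.5, cooperation can be sustained

Work:
For Grim Trigger:
Cooperate forever: 3/(1-δ)
Defect then punished: 6 + 0·δ/(1-δ)
Need: 3/(1-δ) ≥ 6 + 0·δ/(1-δ)
Solving: δ ≥ (T-R)/(T-P) = (6-3)/(6-0) = 0.5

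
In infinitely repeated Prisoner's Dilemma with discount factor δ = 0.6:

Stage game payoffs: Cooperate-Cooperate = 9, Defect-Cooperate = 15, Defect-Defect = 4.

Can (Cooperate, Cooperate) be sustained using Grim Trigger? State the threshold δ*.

δ* = 0.5455; since δ = 0.6 ≥ 0.5455, cooperation can be sustained

Work:
For Grim Trigger:
Cooperate forever: 9/(1-δ)
Defect then punished: 15 + 4·δ/(1-δ)
Need: 9/(1-δ) ≥ 15 + 4·δ/(1-δ)
Solving: δ ≥ (T-R)/(T-P) = (15-9)/(15-4) = 0.5455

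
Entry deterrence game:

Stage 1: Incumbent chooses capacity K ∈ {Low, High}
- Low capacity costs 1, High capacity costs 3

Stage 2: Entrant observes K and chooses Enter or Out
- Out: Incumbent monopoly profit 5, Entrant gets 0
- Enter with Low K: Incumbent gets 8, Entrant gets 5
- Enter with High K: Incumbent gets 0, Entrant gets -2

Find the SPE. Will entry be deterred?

SPE: (Low, Enter|Low, Out|High); Entry not deterred. Incumbent net profit = 7, Entrant gets 5

Work:
After Low K: Entrant enters (5 > 0)
After High K: Entrant stays out (-2 < 0)
Incumbent: Low → 8−1=7, High → 5−3=2
Incumbent chooses Low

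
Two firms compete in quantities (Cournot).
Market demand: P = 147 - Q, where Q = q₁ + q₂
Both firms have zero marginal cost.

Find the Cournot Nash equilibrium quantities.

q₁* = q₂* = 49.0; P* = 49.0

Work:
Profit: π_i = P·q_i = (a - q_i - q_j)·q_i
FOC: ∂π_i/∂q_i = a - 2q_i - q_j = 0
Reaction function: q_i = (147 - q_j)/2
Symmetry: q* = 147/3 = 49.0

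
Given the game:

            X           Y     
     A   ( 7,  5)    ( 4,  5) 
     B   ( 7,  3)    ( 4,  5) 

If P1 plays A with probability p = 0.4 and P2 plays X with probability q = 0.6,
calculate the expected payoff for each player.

E[P1] = 5.8, E[P2] = 4.28

Work:
E[P1] = p·q·π₁(A,X) + p·(1-q)·π₁(A,Y) + (1-p)·q·π₁(B,X) + (1-p)·(1-q)·π₁(B,Y)
= 0.4·0.6·7 + 0.4·0.4·4 + 0.6·0.6·7 + 0.6·0.4·4
= 5.8

E[P2] = 4.28 (similar calculation)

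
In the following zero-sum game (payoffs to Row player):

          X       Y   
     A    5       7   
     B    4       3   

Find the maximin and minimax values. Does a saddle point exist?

Maximin = 5, Minimax = 5, Saddle: True

Work:
Row minimums: [5, 3] → maximin = 5
Column maximums: [5, 7] → minimax = 5
Saddle point exists! Game value = 5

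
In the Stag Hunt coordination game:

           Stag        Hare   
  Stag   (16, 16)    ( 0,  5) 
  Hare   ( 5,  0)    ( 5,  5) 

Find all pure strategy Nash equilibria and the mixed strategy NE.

Pure NE: (Stag, Stag) and (Hare, Hare); Mixed NE: p = 0.3125, q = 0.3125

Work:
Check pure NE:
(Stag, Stag): (16, 16) - no unilateral deviation beneficial
(Hare, Hare): (5, 5) - no unilateral deviation beneficial
Mixed NE: P1 plays Stag with p = 0.3125, P2 plays Stag with q = 0.3125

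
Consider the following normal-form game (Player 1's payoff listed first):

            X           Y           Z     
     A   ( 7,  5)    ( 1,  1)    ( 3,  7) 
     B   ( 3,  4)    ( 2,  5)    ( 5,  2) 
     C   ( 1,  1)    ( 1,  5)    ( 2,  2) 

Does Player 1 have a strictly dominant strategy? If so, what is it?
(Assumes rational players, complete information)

No strictly dominant strategy exists for Player 1

Work:
A strategy strictly dominates another if it gives a strictly higher payoff against every opponent action. Compare each pair of P1's strategies column-by-column:
  A vs B: [7 vs 3, 1 vs 2, 3 vs 5] → A does not strictly dominate B (column Y: 1 ≤ 2)
  A vs C: [7 vs 1, 1 vs 1, 3 vs 2] → A does not strictly dominate C (column Y: 1 ≤ 1)
  B vs A: [3 vs 7, 2 vs 1, 5 vs 3] → B does not strictly dominate A (column X: 3 ≤ 7)
  B vs C: [3 vs 1, 2 vs 1, 5 vs 2] → B strictly dominates C
  C vs A: [1 vs 7, 1 vs 1, 2 vs 3] → C does not strictly dominate A (column X: 1 ≤ 7)
  C vs B: [1 vs 3, 1 vs 2, 2 vs 5] → C does not strictly dominate B (column X: 1 ≤ 3)
No single strategy strictly dominates all others → no strictly dominant strategy.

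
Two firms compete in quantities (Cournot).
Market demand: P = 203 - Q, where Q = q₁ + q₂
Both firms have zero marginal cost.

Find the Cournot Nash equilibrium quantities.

q₁* = q₂* = 67.67; P* = 67.67

Work:
Profit: π_i = P·q_i = (a - q_i - q_j)·q_i
FOC: ∂π_i/∂q_i = a - 2q_i - q_j = 0
Reaction function: q_i = (203 - q_j)/2
Symmetry: q* = 203/3 = 67.67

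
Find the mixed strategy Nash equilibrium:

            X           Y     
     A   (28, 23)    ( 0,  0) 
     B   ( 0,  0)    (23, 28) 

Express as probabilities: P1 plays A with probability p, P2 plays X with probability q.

p = 0.549, q = 0.451

Work:
Find probabilities that make opponent indifferent:
P2 chooses q to make P1 indifferent between A and B
P1 chooses p to make P2 indifferent between X and Y
Mixed NE: P1 plays (A: 0.549, B: 0.451), P2 plays (X: 0.451, Y: 0.549)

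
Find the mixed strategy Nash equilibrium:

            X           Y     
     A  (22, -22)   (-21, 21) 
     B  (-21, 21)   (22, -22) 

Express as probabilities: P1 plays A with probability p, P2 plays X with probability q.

p = 0.5, q = 0.5

Work:
Find probabilities that make opponent indifferent:
P2 chooses q to make P1 indifferent between A and B
P1 chooses p to make P2 indifferent between X and Y
Mixed NE: P1 plays (A: 0.5, B: 0.5), P2 plays (X: 0.5, Y: 0.5)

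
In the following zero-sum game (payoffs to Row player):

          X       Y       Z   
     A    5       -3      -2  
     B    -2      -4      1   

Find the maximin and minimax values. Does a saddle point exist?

Maximin = -3, Minimax = -3, Saddle: True

Work:
Row minimums: [-3, -4] → maximin = -3
Column maximums: [5, -3, 1] → minimax = -3
Saddle point exists! Game value = -3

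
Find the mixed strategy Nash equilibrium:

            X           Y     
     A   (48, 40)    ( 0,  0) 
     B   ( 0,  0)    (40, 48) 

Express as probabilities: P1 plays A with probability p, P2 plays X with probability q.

p = 0.5455, q = 0.4545

Work:
Find probabilities that make opponent indifferent:
P2 chooses q to make P1 indifferent between A and B
P1 chooses p to make P2 indifferent between X and Y
Mixed NE: P1 plays (A: 0.5455, B: 0.4545), P2 plays (X: 0.4545, Y: 0.5455)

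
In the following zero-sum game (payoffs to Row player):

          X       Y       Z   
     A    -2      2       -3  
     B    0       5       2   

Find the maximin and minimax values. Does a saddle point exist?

Maximin = 0, Minimax = 0, Saddle: True

Work:
Row minimums: [-3, 0] → maximin = 0
Column maximums: [0, 5, 2] → minimax = 0
Saddle point exists! Game value = 0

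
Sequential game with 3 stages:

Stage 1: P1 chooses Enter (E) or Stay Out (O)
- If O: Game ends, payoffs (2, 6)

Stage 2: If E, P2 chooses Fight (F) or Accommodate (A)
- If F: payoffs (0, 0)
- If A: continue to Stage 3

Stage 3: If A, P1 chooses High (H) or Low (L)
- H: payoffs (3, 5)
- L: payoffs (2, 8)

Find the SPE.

SPE: (E, A, H); Outcome (3, 5)

Work:
Stage 3: P1 chooses H (3 vs 2)
Stage 2: P2: F->0, A->5 (anticipating H). Choose A
Stage 1: P1: O->2, E->3 (anticipating A, H). Choose E
SPE path: E -> A -> H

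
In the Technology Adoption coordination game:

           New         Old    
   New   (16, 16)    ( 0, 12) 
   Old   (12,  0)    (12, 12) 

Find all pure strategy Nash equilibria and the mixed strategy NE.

Pure NE: (New, New) and (Old, Old); Mixed NE: p = 0.75, q = 0.75

Work:
Check pure NE:
(New, New): (16, 16) - no unilateral deviation beneficial
(Old, Old): (12, 12) - no unilateral deviation beneficial
Mixed NE: P1 plays New with p = 0.75, P2 plays New with q = 0.75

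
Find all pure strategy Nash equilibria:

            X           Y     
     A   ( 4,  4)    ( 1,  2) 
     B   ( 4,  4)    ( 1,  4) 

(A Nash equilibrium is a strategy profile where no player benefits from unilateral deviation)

Nash equilibrium: (A, X), (B, X), (B, Y)

Work:
Best responses:
  P1 vs X: payoffs [4, 4] → best response A/B (payoff 4)
  P1 vs Y: payoffs [1, 1] → best response A/B (payoff 1)
  P2 vs A: payoffs [4, 2] → best response X (payoff 4)
  P2 vs B: payoffs [4, 4] → best response X/Y (payoff 4)
Mutual best responses: (A,X), (B,X), (B,Y) → Nash equilibria.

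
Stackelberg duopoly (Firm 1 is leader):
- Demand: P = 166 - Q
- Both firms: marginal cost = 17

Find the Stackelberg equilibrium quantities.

q₁* (leader) = 74.5, q₂* (follower) = 37.25

Work:
Follower's reaction: q₂ = (a - c - q₁)/2
Leader substitutes: π₁ = q₁·(a - q₁ - (a-c-q₁)/2 - c)
FOC: q₁* = (166 - 17)/2 = 74.50
Then: q₂* = (166 - 17 - 74.5)/2 = 37.25
Leader has first-mover advantage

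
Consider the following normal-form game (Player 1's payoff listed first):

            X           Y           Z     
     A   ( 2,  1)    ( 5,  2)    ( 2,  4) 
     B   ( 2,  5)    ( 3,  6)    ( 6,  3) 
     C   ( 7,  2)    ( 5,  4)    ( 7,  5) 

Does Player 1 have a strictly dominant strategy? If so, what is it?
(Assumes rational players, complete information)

No strictly dominant strategy exists for Player 1

Work:
A strategy strictly dominates another if it gives a strictly higher payoff against every opponent action. Compare each pair of P1's strategies column-by-column:
  A vs B: [2 vs 2, 5 vs 3, 2 vs 6] → A does not strictly dominate B (column X: 2 ≤ 2)
  A vs C: [2 vs 7, 5 vs 5, 2 vs 7] → A does not strictly dominate C (column X: 2 ≤ 7)
  B vs A: [2 vs 2, 3 vs 5, 6 vs 2] → B does not strictly dominate A (column X: 2 ≤ 2)
  B vs C: [2 vs 7, 3 vs 5, 6 vs 7] → B does not strictly dominate C (column X: 2 ≤ 7)
  C vs A: [7 vs 2, 5 vs 5, 7 vs 2] → C does not strictly dominate A (column Y: 5 ≤ 5)
  C vs B: [7 vs 2, 5 vs 3, 7 vs 6] → C strictly dominates B
No single strategy strictly dominates all others → no strictly dominant strategy.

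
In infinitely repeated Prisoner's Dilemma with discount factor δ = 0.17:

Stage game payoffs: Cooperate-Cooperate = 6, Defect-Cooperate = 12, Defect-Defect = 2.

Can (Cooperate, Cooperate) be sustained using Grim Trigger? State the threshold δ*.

δ* = 0.6; since δ = 0.17 < 0.6, cooperation cannot be sustained

Work:
For Grim Trigger:
Cooperate forever: 6/(1-δ)
Defect then punished: 12 + 2·δ/(1-δ)
Need: 6/(1-δ) ≥ 12 + 2·δ/(1-δ)
Solving: δ ≥ (T-R)/(T-P) = (12-6)/(12-2) = 0.6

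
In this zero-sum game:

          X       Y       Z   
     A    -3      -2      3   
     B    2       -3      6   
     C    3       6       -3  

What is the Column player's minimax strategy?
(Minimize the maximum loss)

Column should play X, value = 3

Work:
Column player minimizes Row's maximum payoff:
Column X: max payoff to Row = 3
Column Y: max payoff to Row = 6
Column Z: max payoff to Row = 6
Minimum is 3, achieved by column X.
Minimax strategy: X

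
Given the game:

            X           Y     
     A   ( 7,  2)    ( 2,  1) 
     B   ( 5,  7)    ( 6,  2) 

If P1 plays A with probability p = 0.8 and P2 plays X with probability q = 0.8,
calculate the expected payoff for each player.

E[P1] = 5.84, E[P2] = 2.64

Work:
E[P1] = p·q·π₁(A,X) + p·(1-q)·π₁(A,Y) + (1-p)·q·π₁(B,X) + (1-p)·(1-q)·π₁(B,Y)
= 0.8·0.8·7 + 0.8·0.2·2 + 0.2·0.8·5 + 0.2·0.2·6
= 5.84

E[P2] = 2.64 (similar calculation)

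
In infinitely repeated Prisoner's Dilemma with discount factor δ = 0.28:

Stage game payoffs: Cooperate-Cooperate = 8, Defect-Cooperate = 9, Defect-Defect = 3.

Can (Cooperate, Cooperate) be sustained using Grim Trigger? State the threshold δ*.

δ* = 0.1667; since δ = 0.28 ≥ 0.1667, cooperation can be sustained

Work:
For Grim Trigger:
Cooperate forever: 8/(1-δ)
Defect then punished: 9 + 3·δ/(1-δ)
Need: 8/(1-δ) ≥ 9 + 3·δ/(1-δ)
Solving: δ ≥ (T-R)/(T-P) = (9-8)/(9-3) = 0.1667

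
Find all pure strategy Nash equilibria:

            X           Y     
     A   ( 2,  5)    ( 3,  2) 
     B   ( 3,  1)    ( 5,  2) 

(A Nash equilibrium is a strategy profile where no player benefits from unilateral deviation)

Nash equilibrium: (B, Y)

Work:
Best responses:
  P1 vs X: payoffs [2, 3] → best response B (payoff 3)
  P1 vs Y: payoffs [3, 5] → best response B (payoff 5)
  P2 vs A: payoffs [5, 2] → best response X (payoff 5)
  P2 vs B: payoffs [1, 2] → best response Y (payoff 2)
Mutual best responses: (B,Y) → Nash equilibria.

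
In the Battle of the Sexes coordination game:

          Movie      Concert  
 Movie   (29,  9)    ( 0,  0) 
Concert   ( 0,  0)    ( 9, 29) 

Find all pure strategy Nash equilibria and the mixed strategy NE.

Pure NE: (Movie, Movie) and (Concert, Concert); Mixed NE: p = 0.7632, q = 0.2368

Work:
Check pure NE:
(Movie, Movie): (29, 9) - no unilateral deviation beneficial
(Concert, Concert): (9, 29) - no unilateral deviation beneficial
Mixed NE: P1 plays Movie with p = 0.7632, P2 plays Movie with q = 0.2368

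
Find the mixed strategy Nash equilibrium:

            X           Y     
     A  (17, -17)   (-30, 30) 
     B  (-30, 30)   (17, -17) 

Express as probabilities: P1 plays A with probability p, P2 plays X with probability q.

p = 0.5, q = 0.5

Work:
Find probabilities that make opponent indifferent:
P2 chooses q to make P1 indifferent between A and B
P1 chooses p to make P2 indifferent between X and Y
Mixed NE: P1 plays (A: 0.5, B: 0.5), P2 plays (X: 0.5, Y: 0.5)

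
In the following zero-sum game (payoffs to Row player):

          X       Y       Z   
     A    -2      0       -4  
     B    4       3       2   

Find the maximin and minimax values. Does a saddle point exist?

Maximin = 2, Minimax = 2, Saddle: True

Work:
Row minimums: [-4, 2] → maximin = 2
Column maximums: [4, 3, 2] → minimax = 2
Saddle point exists! Game value = 2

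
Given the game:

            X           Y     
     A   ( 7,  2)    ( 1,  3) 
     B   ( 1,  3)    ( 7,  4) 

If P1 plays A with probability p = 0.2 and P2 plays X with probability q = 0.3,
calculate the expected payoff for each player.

E[P1] = 4.72, E[P2] = 3.5

Work:
E[P1] = p·q·π₁(A,X) + p·(1-q)·π₁(A,Y) + (1-p)·q·π₁(B,X) + (1-p)·(1-q)·π₁(B,Y)
= 0.2·0.3·7 + 0.2·0.7·1 + 0.8·0.3·1 + 0.8·0.7·7
= 4.72

E[P2] = 3.5 (similar calculation)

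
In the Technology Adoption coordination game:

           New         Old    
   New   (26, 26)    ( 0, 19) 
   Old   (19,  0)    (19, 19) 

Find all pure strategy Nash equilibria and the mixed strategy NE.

Pure NE: (New, New) and (Old, Old); Mixed NE: p = 0.7308, q = 0.7308

Work:
Check pure NE:
(New, New): (26, 26) - no unilateral deviation beneficial
(Old, Old): (19, 19) - no unilateral deviation beneficial
Mixed NE: P1 plays New with p = 0.7308, P2 plays New with q = 0.7308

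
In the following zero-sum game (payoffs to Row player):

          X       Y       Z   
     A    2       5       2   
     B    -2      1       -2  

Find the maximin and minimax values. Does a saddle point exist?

Maximin = 2, Minimax = 2, Saddle: True

Work:
Row minimums: [2, -2] → maximin = 2
Column maximums: [2, 5, 2] → minimax = 2
Saddle point exists! Game value = 2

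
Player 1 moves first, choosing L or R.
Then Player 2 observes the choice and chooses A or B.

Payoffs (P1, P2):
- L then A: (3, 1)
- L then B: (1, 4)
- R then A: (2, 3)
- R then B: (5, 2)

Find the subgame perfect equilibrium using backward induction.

P1 plays R, P2 plays B after L and A after R; Payoff (2, 3)

Work:
Backward induction:
After L: P2 chooses B → P1 gets 1
After R: P2 chooses A → P1 gets 2
P1 chooses R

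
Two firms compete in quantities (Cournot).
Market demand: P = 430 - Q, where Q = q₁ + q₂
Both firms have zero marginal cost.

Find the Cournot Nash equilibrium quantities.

q₁* = q₂* = 143.33; P* = 143.33

Work:
Profit: π_i = P·q_i = (a - q_i - q_j)·q_i
FOC: ∂π_i/∂q_i = a - 2q_i - q_j = 0
Reaction function: q_i = (430 - q_j)/2
Symmetry: q* = 430/3 = 143.33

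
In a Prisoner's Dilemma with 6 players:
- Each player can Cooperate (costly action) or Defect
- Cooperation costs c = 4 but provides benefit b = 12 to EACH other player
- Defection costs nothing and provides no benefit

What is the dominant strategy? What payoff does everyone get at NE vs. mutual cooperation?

Dominant: Defect; NE payoff = 0; Coop payoff = 56

Work:
Defect dominates (saves cost c = 4, benefit to others is external)
NE: All defect → everyone gets 0
If all cooperate: each receives (5)×12 - 4 = 56
Social dilemma: 56 > 0 but NE gives 0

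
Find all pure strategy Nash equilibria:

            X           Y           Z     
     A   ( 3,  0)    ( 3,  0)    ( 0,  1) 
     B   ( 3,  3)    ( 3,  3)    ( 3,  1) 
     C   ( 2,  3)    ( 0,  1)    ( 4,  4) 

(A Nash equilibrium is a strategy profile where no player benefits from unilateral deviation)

Nash equilibrium: (B, X), (B, Y), (C, Z)

Work:
Best responses:
  P1 vs X: payoffs [3, 3, 2] → best response A/B (payoff 3)
  P1 vs Y: payoffs [3, 3, 0] → best response A/B (payoff 3)
  P1 vs Z: payoffs [0, 3, 4] → best response C (payoff 4)
  P2 vs A: payoffs [0, 0, 1] → best response Z (payoff 1)
  P2 vs B: payoffs [3, 3, 1] → best response X/Y (payoff 3)
  P2 vs C: payoffs [3, 1, 4] → best response Z (payoff 4)
Mutual best responses: (B,X), (B,Y), (C,Z) → Nash equilibria.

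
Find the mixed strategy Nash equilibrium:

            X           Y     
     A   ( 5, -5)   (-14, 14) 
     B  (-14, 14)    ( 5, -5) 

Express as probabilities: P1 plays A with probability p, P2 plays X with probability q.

p = 0.5, q = 0.5

Work:
Find probabilities that make opponent indifferent:
P2 chooses q to make P1 indifferent between A and B
P1 chooses p to make P2 indifferent between X and Y
Mixed NE: P1 plays (A: 0.5, B: 0.5), P2 plays (X: 0.5, Y: 0.5)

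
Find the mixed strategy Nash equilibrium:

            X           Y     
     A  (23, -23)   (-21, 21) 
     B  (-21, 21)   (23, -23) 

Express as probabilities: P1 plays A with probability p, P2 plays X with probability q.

p = 0.5, q = 0.5

Work:
Find probabilities that make opponent indifferent:
P2 chooses q to make P1 indifferent between A and B
P1 chooses p to make P2 indifferent between X and Y
Mixed NE: P1 plays (A: 0.5, B: 0.5), P2 plays (X: 0.5, Y: 0.5)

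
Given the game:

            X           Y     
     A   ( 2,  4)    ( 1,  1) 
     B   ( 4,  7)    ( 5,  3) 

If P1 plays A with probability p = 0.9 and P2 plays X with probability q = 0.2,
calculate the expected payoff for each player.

E[P1] = 1.56, E[P2] = 1.82

Work:
E[P1] = p·q·π₁(A,X) + p·(1-q)·π₁(A,Y) + (1-p)·q·π₁(B,X) + (1-p)·(1-q)·π₁(B,Y)
= 0.9·0.2·2 + 0.9·0.8·1 + 0.1·0.2·4 + 0.1·0.8·5
= 1.56

E[P2] = 1.82 (similar calculation)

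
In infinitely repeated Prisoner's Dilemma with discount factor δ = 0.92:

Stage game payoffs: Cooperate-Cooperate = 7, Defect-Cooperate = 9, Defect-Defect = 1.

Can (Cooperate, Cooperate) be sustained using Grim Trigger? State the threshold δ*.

δ* = 0.25; since δ = 0.92 ≥ 0.25, cooperation can be sustained

Work:
For Grim Trigger:
Cooperate forever: 7/(1-δ)
Defect then punished: 9 + 1·δ/(1-δ)
Need: 7/(1-δ) ≥ 9 + 1·δ/(1-δ)
Solving: δ ≥ (T-R)/(T-P) = (9-7)/(9-1) = 0.25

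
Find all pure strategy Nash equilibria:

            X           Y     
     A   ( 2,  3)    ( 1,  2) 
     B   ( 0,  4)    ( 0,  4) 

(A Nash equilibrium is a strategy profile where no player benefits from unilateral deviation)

Nash equilibrium: (A, X)

Work:
Best responses:
  P1 vs X: payoffs [2, 0] → best response A (payoff 2)
  P1 vs Y: payoffs [1, 0] → best response A (payoff 1)
  P2 vs A: payoffs [3, 2] → best response X (payoff 3)
  P2 vs B: payoffs [4, 4] → best response X/Y (payoff 4)
Mutual best responses: (A,X) → Nash equilibria.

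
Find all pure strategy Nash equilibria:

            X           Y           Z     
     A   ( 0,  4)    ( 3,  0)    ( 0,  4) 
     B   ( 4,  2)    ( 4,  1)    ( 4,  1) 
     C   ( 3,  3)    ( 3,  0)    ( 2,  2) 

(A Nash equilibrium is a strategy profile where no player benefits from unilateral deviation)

Nash equilibrium: (B, X)

Work:
Best responses:
  P1 vs X: payoffs [0, 4, 3] → best response B (payoff 4)
  P1 vs Y: payoffs [3, 4, 3] → best response B (payoff 4)
  P1 vs Z: payoffs [0, 4, 2] → best response B (payoff 4)
  P2 vs A: payoffs [4, 0, 4] → best response X/Z (payoff 4)
  P2 vs B: payoffs [2, 1, 1] → best response X (payoff 2)
  P2 vs C: payoffs [3, 0, 2] → best response X (payoff 3)
Mutual best responses: (B,X) → Nash equilibria.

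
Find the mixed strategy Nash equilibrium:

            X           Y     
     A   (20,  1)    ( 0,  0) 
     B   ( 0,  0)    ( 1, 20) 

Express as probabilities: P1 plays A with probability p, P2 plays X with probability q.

p = 0.9524, q = 0.0476

Work:
Find probabilities that make opponent indifferent:
P2 chooses q to make P1 indifferent between A and B
P1 chooses p to make P2 indifferent between X and Y
Mixed NE: P1 plays (A: 0.9524, B: 0.0476), P2 plays (X: 0.0476, Y: 0.9524)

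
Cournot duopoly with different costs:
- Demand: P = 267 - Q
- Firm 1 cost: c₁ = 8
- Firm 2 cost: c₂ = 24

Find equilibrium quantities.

q₁* = 91.67, q₂* = 75.67

Work:
Reaction: q₁ = (267 - 8 - q₂)/2
Reaction: q₂ = (267 - 24 - q₁)/2
Solve simultaneously:
q₁* = (267 - 2×8 + 24)/3 = 91.67
q₂* = (267 - 2×24 + 8)/3 = 75.67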